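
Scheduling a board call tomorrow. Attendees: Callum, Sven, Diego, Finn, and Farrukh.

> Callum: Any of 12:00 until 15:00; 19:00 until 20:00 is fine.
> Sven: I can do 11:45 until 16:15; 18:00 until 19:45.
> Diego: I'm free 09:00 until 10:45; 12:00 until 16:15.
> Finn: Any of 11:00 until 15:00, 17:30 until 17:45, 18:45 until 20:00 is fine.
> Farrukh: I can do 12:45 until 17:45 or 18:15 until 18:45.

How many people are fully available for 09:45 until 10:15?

Diego can make the full 09:45-10:15 slot — that's 1.

1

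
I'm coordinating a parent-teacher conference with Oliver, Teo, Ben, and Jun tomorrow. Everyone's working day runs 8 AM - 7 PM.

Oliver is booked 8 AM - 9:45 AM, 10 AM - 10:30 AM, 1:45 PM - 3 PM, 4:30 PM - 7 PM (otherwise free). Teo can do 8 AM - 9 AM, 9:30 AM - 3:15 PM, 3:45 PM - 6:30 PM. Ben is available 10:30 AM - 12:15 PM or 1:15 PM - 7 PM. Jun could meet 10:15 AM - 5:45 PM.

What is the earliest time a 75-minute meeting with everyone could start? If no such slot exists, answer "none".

Oliver free: 09:45-10:00, 10:30-13:45, 15:00-16:30 (invert busy blocks within the working day).
Teo free: 08:00-09:00, 09:30-15:15, 15:45-18:30.
Ben free: 10:30-12:15, 13:15-19:00.
Jun free: 10:15-17:45.
Oliver ∩ Teo: 09:45-10:00, 10:30-13:45, 15:00-15:15, 15:45-16:30.
Oliver ∩ Teo ∩ Ben: 10:30-12:15, 13:15-13:45, 15:00-15:15, 15:45-16:30.
Oliver ∩ Teo ∩ Ben ∩ Jun: 10:30-12:15, 13:15-13:45, 15:00-15:15, 15:45-16:30.
So the common availability across everyone is 10:30-12:15, 13:15-13:45, 15:00-15:15, 15:45-16:30.
The first common window of at least 75 minutes is 10:30-12:15, so the earliest start is 10:30.

10:30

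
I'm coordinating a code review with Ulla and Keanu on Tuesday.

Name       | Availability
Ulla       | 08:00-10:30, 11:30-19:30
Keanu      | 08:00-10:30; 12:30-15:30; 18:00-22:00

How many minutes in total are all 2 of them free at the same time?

Ulla ∩ Keanu: 08:00-10:30, 12:30-15:30, 18:00-19:30.
Summing the common windows: 150 + 180 + 90 = 420 minutes.

420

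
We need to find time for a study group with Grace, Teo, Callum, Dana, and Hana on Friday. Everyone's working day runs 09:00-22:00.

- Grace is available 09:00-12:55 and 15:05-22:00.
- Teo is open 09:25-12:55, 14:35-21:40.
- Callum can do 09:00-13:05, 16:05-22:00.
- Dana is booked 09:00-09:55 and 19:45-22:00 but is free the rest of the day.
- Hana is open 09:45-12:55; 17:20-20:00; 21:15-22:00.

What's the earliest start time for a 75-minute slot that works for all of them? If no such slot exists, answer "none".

Grace free: 09:00-12:55, 15:05-22:00.
Teo free: 09:25-12:55, 14:35-21:40.
Callum free: 09:00-13:05, 16:05-22:00.
Dana free: 09:55-19:45 (invert busy blocks within the working day).
Hana free: 09:45-12:55, 17:20-20:00, 21:15-22:00.
Grace ∩ Teo: 09:25-12:55, 15:05-21:40.
Grace ∩ Teo ∩ Callum: 09:25-12:55, 16:05-21:40.
Grace ∩ Teo ∩ Callum ∩ Dana: 09:55-12:55, 16:05-19:45.
Grace ∩ Teo ∩ Callum ∩ Dana ∩ Hana: 09:55-12:55, 17:20-19:45.
Those are the intersection windows.
The first common window of at least 75 minutes is 09:55-12:55, so the earliest start is 09:55.

09:55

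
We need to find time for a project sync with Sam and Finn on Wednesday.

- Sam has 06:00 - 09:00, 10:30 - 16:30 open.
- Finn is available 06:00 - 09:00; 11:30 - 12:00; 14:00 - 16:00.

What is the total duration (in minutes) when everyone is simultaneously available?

Sam ∩ Finn: 06:00-09:00, 11:30-12:00, 14:00-16:00.
Those are the intersection windows.
Summing the common windows: 180 + 30 + 120 = 330 minutes.

330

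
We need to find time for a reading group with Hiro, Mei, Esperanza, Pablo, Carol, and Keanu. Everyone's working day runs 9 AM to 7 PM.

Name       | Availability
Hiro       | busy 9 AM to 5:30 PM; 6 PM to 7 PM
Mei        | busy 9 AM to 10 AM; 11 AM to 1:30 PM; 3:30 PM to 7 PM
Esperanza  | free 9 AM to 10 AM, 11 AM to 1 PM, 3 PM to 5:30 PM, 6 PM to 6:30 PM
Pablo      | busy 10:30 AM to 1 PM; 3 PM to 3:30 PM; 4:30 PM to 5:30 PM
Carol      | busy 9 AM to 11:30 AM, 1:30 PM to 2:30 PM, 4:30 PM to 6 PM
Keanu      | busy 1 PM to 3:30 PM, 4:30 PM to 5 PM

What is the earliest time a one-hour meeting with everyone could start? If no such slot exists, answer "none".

none

Hiro free: 17:30-18:00 (invert busy blocks within the working day).
Mei free: 10:00-11:00, 13:30-15:30 (invert busy blocks within the working day).
Esperanza free: 09:00-10:00, 11:00-13:00, 15:00-17:30, 18:00-18:30.
Pablo free: 09:00-10:30, 13:00-15:00, 15:30-16:30, 17:30-19:00 (invert busy blocks within the working day).
Carol free: 11:30-13:30, 14:30-16:30, 18:00-19:00 (invert busy blocks within the working day).
Keanu free: 09:00-13:00, 15:30-16:30, 17:00-19:00 (invert busy blocks within the working day).
Hiro ∩ Mei: ∅.
Hiro ∩ Mei ∩ Esperanza: ∅.
Hiro ∩ Mei ∩ Esperanza ∩ Pablo: ∅.
Hiro ∩ Mei ∩ Esperanza ∩ Pablo ∩ Carol: ∅.
Hiro ∩ Mei ∩ Esperanza ∩ Pablo ∩ Carol ∩ Keanu: ∅.
There is no time when everyone is free.
No common window is at least 60 minutes long.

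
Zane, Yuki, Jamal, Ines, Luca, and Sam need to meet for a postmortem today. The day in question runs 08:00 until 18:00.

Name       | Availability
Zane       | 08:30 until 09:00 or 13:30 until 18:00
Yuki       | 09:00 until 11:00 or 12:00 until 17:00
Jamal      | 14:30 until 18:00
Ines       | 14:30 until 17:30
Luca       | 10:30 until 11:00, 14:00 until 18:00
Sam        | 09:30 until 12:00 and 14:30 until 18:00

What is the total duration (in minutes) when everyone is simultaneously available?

Zane ∩ Yuki: 13:30-17:00.
Zane ∩ Yuki ∩ Jamal: 14:30-17:00.
Zane ∩ Yuki ∩ Jamal ∩ Ines: 14:30-17:00.
Zane ∩ Yuki ∩ Jamal ∩ Ines ∩ Luca: 14:30-17:00.
Zane ∩ Yuki ∩ Jamal ∩ Ines ∩ Luca ∩ Sam: 14:30-17:00.
That's a single block of 150 minutes.

150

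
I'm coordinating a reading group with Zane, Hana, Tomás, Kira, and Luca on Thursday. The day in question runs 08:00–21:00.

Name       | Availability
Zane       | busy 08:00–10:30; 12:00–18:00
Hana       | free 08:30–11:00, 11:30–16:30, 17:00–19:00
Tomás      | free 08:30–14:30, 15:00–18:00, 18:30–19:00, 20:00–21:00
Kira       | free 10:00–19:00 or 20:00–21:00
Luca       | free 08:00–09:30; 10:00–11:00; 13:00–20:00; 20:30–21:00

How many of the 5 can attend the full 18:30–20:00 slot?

2

Zane free: 10:30-12:00, 18:00-21:00 (invert busy blocks within the working day).
Hana free: 08:30-11:00, 11:30-16:30, 17:00-19:00.
Tomás free: 08:30-14:30, 15:00-18:00, 18:30-19:00, 20:00-21:00.
Kira free: 10:00-19:00, 20:00-21:00.
Luca free: 08:00-09:30, 10:00-11:00, 13:00-20:00, 20:30-21:00.
Zane and Luca can make the full 18:30-20:00 slot — that's 2.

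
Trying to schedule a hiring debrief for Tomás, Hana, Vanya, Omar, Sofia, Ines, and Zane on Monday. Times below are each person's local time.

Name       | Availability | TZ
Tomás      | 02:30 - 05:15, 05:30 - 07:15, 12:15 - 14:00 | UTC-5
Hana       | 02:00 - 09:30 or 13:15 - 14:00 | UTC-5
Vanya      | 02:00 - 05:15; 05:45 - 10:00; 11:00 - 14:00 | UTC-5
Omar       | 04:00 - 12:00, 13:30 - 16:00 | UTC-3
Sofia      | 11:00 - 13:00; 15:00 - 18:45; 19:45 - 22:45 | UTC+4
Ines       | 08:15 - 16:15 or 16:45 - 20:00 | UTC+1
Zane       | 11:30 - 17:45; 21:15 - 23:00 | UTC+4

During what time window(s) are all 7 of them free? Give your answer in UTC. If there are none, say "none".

07:30-09:00, 11:00-12:15, 18:15-18:45

Tomás in UTC: 07:30-10:15, 10:30-12:15, 17:15-19:00 (add 5h to convert from UTC-5).
Hana in UTC: 07:00-14:30, 18:15-19:00 (add 5h to convert from UTC-5).
Vanya in UTC: 07:00-10:15, 10:45-15:00, 16:00-19:00 (add 5h to convert from UTC-5).
Omar in UTC: 07:00-15:00, 16:30-19:00 (add 3h to convert from UTC-3).
Sofia in UTC: 07:00-09:00, 11:00-14:45, 15:45-18:45 (subtract 4h to convert from UTC+4).
Ines in UTC: 07:15-15:15, 15:45-19:00 (subtract 1h to convert from UTC+1).
Zane in UTC: 07:30-13:45, 17:15-19:00 (subtract 4h to convert from UTC+4).
Tomás ∩ Hana: 07:30-10:15, 10:30-12:15, 18:15-19:00.
Tomás ∩ Hana ∩ Vanya: 07:30-10:15, 10:45-12:15, 18:15-19:00.
Tomás ∩ Hana ∩ Vanya ∩ Omar: 07:30-10:15, 10:45-12:15, 18:15-19:00.
Tomás ∩ Hana ∩ Vanya ∩ Omar ∩ Sofia: 07:30-09:00, 11:00-12:15, 18:15-18:45.
Tomás ∩ Hana ∩ Vanya ∩ Omar ∩ Sofia ∩ Ines: 07:30-09:00, 11:00-12:15, 18:15-18:45.
Tomás ∩ Hana ∩ Vanya ∩ Omar ∩ Sofia ∩ Ines ∩ Zane: 07:30-09:00, 11:00-12:15, 18:15-18:45.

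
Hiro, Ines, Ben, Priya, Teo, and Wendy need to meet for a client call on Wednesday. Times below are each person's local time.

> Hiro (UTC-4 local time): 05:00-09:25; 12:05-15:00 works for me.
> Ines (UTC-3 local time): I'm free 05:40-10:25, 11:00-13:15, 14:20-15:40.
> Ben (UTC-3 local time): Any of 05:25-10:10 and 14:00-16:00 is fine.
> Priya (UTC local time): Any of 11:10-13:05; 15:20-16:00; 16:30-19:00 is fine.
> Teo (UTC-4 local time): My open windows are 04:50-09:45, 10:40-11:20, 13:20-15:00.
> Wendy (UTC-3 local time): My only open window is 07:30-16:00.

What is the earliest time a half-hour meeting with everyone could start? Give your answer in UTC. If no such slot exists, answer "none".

11:10

Hiro in UTC: 09:00-13:25, 16:05-19:00 (add 4h to convert from UTC-4).
Ines in UTC: 08:40-13:25, 14:00-16:15, 17:20-18:40 (add 3h to convert from UTC-3).
Ben in UTC: 08:25-13:10, 17:00-19:00 (add 3h to convert from UTC-3).
Priya in UTC: 11:10-13:05, 15:20-16:00, 16:30-19:00.
Teo in UTC: 08:50-13:45, 14:40-15:20, 17:20-19:00 (add 4h to convert from UTC-4).
Wendy in UTC: 10:30-19:00 (add 3h to convert from UTC-3).
Hiro ∩ Ines: 09:00-13:25, 16:05-16:15, 17:20-18:40.
Hiro ∩ Ines ∩ Ben: 09:00-13:10, 17:20-18:40.
Hiro ∩ Ines ∩ Ben ∩ Priya: 11:10-13:05, 17:20-18:40.
Hiro ∩ Ines ∩ Ben ∩ Priya ∩ Teo: 11:10-13:05, 17:20-18:40.
Hiro ∩ Ines ∩ Ben ∩ Priya ∩ Teo ∩ Wendy: 11:10-13:05, 17:20-18:40.
So the common availability across everyone is 11:10-13:05, 17:20-18:40.
The first common window of at least 30 minutes is 11:10-13:05, so the earliest start is 11:10.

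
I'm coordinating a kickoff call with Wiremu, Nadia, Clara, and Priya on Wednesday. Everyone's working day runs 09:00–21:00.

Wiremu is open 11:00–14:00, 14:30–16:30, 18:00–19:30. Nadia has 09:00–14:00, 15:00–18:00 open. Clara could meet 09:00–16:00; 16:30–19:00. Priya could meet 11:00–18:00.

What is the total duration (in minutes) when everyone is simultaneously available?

240

Wiremu ∩ Nadia: 11:00-14:00, 15:00-16:30.
Wiremu ∩ Nadia ∩ Clara: 11:00-14:00, 15:00-16:00.
Wiremu ∩ Nadia ∩ Clara ∩ Priya: 11:00-14:00, 15:00-16:00.
So the common availability across everyone is 11:00-14:00, 15:00-16:00.
Summing the common windows: 180 + 60 = 240 minutes.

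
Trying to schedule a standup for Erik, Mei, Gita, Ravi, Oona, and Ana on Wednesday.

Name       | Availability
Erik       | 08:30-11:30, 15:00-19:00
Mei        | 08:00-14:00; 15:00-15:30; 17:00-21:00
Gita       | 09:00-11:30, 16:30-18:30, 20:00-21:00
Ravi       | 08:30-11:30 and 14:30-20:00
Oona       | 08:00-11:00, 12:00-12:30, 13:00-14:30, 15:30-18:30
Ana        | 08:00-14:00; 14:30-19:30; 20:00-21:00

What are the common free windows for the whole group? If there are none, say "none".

09:00-11:00, 17:00-18:30

Erik ∩ Mei: 08:30-11:30, 15:00-15:30, 17:00-19:00.
Erik ∩ Mei ∩ Gita: 09:00-11:30, 17:00-18:30.
Erik ∩ Mei ∩ Gita ∩ Ravi: 09:00-11:30, 17:00-18:30.
Erik ∩ Mei ∩ Gita ∩ Ravi ∩ Oona: 09:00-11:00, 17:00-18:30.
Erik ∩ Mei ∩ Gita ∩ Ravi ∩ Oona ∩ Ana: 09:00-11:00, 17:00-18:30.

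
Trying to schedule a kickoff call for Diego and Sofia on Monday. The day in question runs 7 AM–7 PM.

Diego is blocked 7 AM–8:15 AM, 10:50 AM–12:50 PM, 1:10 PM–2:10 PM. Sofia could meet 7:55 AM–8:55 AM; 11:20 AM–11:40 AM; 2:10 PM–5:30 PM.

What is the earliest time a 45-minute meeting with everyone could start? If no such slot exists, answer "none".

Diego free: 08:15-10:50, 12:50-13:10, 14:10-19:00 (invert busy blocks within the working day).
Sofia free: 07:55-08:55, 11:20-11:40, 14:10-17:30.
Diego ∩ Sofia: 08:15-08:55, 14:10-17:30.
The first common window of at least 45 minutes is 14:10-17:30, so the earliest start is 14:10.

14:10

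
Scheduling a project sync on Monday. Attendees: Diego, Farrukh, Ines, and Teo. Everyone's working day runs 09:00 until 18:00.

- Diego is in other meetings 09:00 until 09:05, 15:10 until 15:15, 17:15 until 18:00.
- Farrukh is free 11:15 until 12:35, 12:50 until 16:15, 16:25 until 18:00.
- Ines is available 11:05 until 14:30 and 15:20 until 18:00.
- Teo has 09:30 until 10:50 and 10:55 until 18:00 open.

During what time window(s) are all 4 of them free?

11:15-12:35, 12:50-14:30, 15:20-16:15, 16:25-17:15

Diego free: 09:05-15:10, 15:15-17:15 (invert busy blocks within the working day).
Farrukh free: 11:15-12:35, 12:50-16:15, 16:25-18:00.
Ines free: 11:05-14:30, 15:20-18:00.
Teo free: 09:30-10:50, 10:55-18:00.
Diego ∩ Farrukh: 11:15-12:35, 12:50-15:10, 15:15-16:15, 16:25-17:15.
Diego ∩ Farrukh ∩ Ines: 11:15-12:35, 12:50-14:30, 15:20-16:15, 16:25-17:15.
Diego ∩ Farrukh ∩ Ines ∩ Teo: 11:15-12:35, 12:50-14:30, 15:20-16:15, 16:25-17:15.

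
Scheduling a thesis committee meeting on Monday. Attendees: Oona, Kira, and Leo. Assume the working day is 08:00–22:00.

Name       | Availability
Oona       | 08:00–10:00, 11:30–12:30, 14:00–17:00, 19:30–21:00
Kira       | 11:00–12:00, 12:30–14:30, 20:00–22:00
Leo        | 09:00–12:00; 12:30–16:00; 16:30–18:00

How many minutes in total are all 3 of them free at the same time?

Oona ∩ Kira: 11:30-12:00, 14:00-14:30, 20:00-21:00.
Oona ∩ Kira ∩ Leo: 11:30-12:00, 14:00-14:30.
Summing the common windows: 30 + 30 = 60 minutes.

60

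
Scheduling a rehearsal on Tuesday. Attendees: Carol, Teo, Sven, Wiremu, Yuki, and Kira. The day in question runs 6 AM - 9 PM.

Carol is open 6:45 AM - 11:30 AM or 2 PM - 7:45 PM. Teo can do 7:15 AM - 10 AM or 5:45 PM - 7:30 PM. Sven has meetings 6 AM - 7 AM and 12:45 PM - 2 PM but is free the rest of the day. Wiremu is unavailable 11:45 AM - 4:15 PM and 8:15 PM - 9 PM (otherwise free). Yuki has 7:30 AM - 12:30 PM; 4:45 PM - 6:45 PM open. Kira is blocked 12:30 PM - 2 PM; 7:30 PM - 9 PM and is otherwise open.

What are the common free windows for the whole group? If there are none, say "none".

07:30-10:00, 17:45-18:45

Carol free: 06:45-11:30, 14:00-19:45.
Teo free: 07:15-10:00, 17:45-19:30.
Sven free: 07:00-12:45, 14:00-21:00 (invert busy blocks within the working day).
Wiremu free: 06:00-11:45, 16:15-20:15 (invert busy blocks within the working day).
Yuki free: 07:30-12:30, 16:45-18:45.
Kira free: 06:00-12:30, 14:00-19:30 (invert busy blocks within the working day).
Carol ∩ Teo: 07:15-10:00, 17:45-19:30.
Carol ∩ Teo ∩ Sven: 07:15-10:00, 17:45-19:30.
Carol ∩ Teo ∩ Sven ∩ Wiremu: 07:15-10:00, 17:45-19:30.
Carol ∩ Teo ∩ Sven ∩ Wiremu ∩ Yuki: 07:30-10:00, 17:45-18:45.
Carol ∩ Teo ∩ Sven ∩ Wiremu ∩ Yuki ∩ Kira: 07:30-10:00, 17:45-18:45.
So the common availability across everyone is 07:30-10:00, 17:45-18:45.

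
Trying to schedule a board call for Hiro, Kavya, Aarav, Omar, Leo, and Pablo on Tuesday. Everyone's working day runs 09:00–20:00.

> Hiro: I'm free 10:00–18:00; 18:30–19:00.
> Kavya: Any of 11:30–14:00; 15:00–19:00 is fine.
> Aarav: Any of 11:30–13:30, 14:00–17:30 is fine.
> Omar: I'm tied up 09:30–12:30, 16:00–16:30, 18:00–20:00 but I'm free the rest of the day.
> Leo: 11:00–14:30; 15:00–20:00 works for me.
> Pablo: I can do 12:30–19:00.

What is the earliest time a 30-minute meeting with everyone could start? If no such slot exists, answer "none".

Hiro free: 10:00-18:00, 18:30-19:00.
Kavya free: 11:30-14:00, 15:00-19:00.
Aarav free: 11:30-13:30, 14:00-17:30.
Omar free: 09:00-09:30, 12:30-16:00, 16:30-18:00 (invert busy blocks within the working day).
Leo free: 11:00-14:30, 15:00-20:00.
Pablo free: 12:30-19:00.
Hiro ∩ Kavya: 11:30-14:00, 15:00-18:00, 18:30-19:00.
Hiro ∩ Kavya ∩ Aarav: 11:30-13:30, 15:00-17:30.
Hiro ∩ Kavya ∩ Aarav ∩ Omar: 12:30-13:30, 15:00-16:00, 16:30-17:30.
Hiro ∩ Kavya ∩ Aarav ∩ Omar ∩ Leo: 12:30-13:30, 15:00-16:00, 16:30-17:30.
Hiro ∩ Kavya ∩ Aarav ∩ Omar ∩ Leo ∩ Pablo: 12:30-13:30, 15:00-16:00, 16:30-17:30.
So the common availability across everyone is 12:30-13:30, 15:00-16:00, 16:30-17:30.
The first common window of at least 30 minutes is 12:30-13:30, so the earliest start is 12:30.

12:30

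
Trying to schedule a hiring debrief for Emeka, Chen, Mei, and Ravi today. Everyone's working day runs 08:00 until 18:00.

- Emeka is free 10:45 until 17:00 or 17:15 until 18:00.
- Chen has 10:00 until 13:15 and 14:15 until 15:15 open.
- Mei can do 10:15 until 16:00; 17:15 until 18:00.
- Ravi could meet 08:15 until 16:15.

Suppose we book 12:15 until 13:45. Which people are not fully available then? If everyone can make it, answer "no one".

Emeka: free for 12:15-13:45. Chen: not fully free for 12:15-13:45. Mei: free for 12:15-13:45. Ravi: free for 12:15-13:45.

Chen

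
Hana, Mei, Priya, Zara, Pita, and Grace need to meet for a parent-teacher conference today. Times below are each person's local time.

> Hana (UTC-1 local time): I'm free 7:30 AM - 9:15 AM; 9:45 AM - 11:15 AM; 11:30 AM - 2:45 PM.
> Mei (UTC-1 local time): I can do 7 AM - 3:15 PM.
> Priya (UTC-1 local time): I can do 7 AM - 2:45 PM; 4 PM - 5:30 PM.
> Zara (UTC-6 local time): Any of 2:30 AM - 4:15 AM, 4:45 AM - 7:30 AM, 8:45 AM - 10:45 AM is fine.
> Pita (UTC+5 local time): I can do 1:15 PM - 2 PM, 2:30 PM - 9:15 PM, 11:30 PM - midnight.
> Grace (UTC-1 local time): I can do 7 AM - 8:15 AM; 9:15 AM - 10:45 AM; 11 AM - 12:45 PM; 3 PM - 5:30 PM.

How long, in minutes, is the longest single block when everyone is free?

Hana in UTC: 08:30-10:15, 10:45-12:15, 12:30-15:45 (add 1h to convert from UTC-1).
Mei in UTC: 08:00-16:15 (add 1h to convert from UTC-1).
Priya in UTC: 08:00-15:45, 17:00-18:30 (add 1h to convert from UTC-1).
Zara in UTC: 08:30-10:15, 10:45-13:30, 14:45-16:45 (add 6h to convert from UTC-6).
Pita in UTC: 08:15-09:00, 09:30-16:15, 18:30-19:00 (subtract 5h to convert from UTC+5).
Grace in UTC: 08:00-09:15, 10:15-11:45, 12:00-13:45, 16:00-18:30 (add 1h to convert from UTC-1).
Hana ∩ Mei: 08:30-10:15, 10:45-12:15, 12:30-15:45.
Hana ∩ Mei ∩ Priya: 08:30-10:15, 10:45-12:15, 12:30-15:45.
Hana ∩ Mei ∩ Priya ∩ Zara: 08:30-10:15, 10:45-12:15, 12:30-13:30, 14:45-15:45.
Hana ∩ Mei ∩ Priya ∩ Zara ∩ Pita: 08:30-09:00, 09:30-10:15, 10:45-12:15, 12:30-13:30, 14:45-15:45.
Hana ∩ Mei ∩ Priya ∩ Zara ∩ Pita ∩ Grace: 08:30-09:00, 10:45-11:45, 12:00-12:15, 12:30-13:30.
The longest is 10:45-11:45 at 60 minutes.

60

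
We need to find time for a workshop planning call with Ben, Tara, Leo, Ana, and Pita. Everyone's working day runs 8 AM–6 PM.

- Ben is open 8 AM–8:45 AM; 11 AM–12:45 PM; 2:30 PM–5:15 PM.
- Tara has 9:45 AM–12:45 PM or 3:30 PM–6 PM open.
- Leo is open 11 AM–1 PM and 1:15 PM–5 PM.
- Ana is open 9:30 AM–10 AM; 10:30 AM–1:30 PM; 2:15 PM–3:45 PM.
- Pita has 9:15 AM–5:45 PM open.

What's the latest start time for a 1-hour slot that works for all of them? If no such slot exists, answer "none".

11:45

Ben ∩ Tara: 11:00-12:45, 15:30-17:15.
Ben ∩ Tara ∩ Leo: 11:00-12:45, 15:30-17:00.
Ben ∩ Tara ∩ Leo ∩ Ana: 11:00-12:45, 15:30-15:45.
Ben ∩ Tara ∩ Leo ∩ Ana ∩ Pita: 11:00-12:45, 15:30-15:45.
The last common window of at least 60 minutes is 11:00-12:45; a 60-minute meeting can start as late as 11:45 and still end by 12:45.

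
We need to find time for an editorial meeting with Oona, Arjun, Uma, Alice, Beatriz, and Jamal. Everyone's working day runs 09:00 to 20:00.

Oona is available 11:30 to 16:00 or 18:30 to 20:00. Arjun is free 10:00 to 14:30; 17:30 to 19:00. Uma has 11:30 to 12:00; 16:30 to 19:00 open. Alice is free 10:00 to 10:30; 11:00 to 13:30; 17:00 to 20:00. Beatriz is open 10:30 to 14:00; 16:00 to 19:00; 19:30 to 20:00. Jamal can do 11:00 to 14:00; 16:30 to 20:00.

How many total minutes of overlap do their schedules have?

60

Oona ∩ Arjun: 11:30-14:30, 18:30-19:00.
Oona ∩ Arjun ∩ Uma: 11:30-12:00, 18:30-19:00.
Oona ∩ Arjun ∩ Uma ∩ Alice: 11:30-12:00, 18:30-19:00.
Oona ∩ Arjun ∩ Uma ∩ Alice ∩ Beatriz: 11:30-12:00, 18:30-19:00.
Oona ∩ Arjun ∩ Uma ∩ Alice ∩ Beatriz ∩ Jamal: 11:30-12:00, 18:30-19:00.
Those are the intersection windows.
Summing the common windows: 30 + 30 = 60 minutes.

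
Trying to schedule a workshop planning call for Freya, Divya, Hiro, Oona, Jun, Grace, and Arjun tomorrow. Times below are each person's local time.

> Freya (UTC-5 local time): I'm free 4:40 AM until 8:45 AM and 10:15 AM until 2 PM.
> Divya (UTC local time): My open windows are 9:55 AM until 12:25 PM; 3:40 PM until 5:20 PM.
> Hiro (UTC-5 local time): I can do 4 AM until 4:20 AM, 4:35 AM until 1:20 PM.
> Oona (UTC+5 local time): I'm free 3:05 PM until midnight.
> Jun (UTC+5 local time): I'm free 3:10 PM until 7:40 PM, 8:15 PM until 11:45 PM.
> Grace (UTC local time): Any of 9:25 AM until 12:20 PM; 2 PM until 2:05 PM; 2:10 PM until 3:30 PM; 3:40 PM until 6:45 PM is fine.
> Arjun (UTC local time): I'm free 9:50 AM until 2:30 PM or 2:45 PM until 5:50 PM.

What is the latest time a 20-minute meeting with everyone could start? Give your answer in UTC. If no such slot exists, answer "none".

Freya in UTC: 09:40-13:45, 15:15-19:00 (add 5h to convert from UTC-5).
Divya in UTC: 09:55-12:25, 15:40-17:20.
Hiro in UTC: 09:00-09:20, 09:35-18:20 (add 5h to convert from UTC-5).
Oona in UTC: 10:05-19:00 (subtract 5h to convert from UTC+5).
Jun in UTC: 10:10-14:40, 15:15-18:45 (subtract 5h to convert from UTC+5).
Grace in UTC: 09:25-12:20, 14:00-14:05, 14:10-15:30, 15:40-18:45.
Arjun in UTC: 09:50-14:30, 14:45-17:50.
Freya ∩ Divya: 09:55-12:25, 15:40-17:20.
Freya ∩ Divya ∩ Hiro: 09:55-12:25, 15:40-17:20.
Freya ∩ Divya ∩ Hiro ∩ Oona: 10:05-12:25, 15:40-17:20.
Freya ∩ Divya ∩ Hiro ∩ Oona ∩ Jun: 10:10-12:25, 15:40-17:20.
Freya ∩ Divya ∩ Hiro ∩ Oona ∩ Jun ∩ Grace: 10:10-12:20, 15:40-17:20.
Freya ∩ Divya ∩ Hiro ∩ Oona ∩ Jun ∩ Grace ∩ Arjun: 10:10-12:20, 15:40-17:20.
So the common availability across everyone is 10:10-12:20, 15:40-17:20.
The last common window of at least 20 minutes is 15:40-17:20; a 20-minute meeting can start as late as 17:00 and still end by 17:20.

17:00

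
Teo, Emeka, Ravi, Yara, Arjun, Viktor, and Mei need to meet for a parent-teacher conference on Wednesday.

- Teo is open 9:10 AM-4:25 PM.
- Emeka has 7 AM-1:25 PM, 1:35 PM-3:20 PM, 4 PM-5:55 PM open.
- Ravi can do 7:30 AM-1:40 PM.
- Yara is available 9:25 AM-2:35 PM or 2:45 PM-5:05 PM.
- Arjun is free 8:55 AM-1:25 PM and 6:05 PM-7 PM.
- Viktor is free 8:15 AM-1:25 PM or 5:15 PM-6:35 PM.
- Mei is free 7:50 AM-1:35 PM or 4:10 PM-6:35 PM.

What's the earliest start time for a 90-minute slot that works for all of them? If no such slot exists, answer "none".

09:25

Teo ∩ Emeka: 09:10-13:25, 13:35-15:20, 16:00-16:25.
Teo ∩ Emeka ∩ Ravi: 09:10-13:25, 13:35-13:40.
Teo ∩ Emeka ∩ Ravi ∩ Yara: 09:25-13:25, 13:35-13:40.
Teo ∩ Emeka ∩ Ravi ∩ Yara ∩ Arjun: 09:25-13:25.
Teo ∩ Emeka ∩ Ravi ∩ Yara ∩ Arjun ∩ Viktor: 09:25-13:25.
Teo ∩ Emeka ∩ Ravi ∩ Yara ∩ Arjun ∩ Viktor ∩ Mei: 09:25-13:25.
The first common window of at least 90 minutes is 09:25-13:25, so the earliest start is 09:25.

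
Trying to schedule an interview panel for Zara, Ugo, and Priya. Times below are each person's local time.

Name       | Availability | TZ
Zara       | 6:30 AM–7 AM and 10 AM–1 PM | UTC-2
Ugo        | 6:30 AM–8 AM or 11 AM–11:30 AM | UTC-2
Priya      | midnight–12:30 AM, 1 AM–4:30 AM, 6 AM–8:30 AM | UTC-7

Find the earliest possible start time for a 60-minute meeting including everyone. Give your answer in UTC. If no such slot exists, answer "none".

Zara in UTC: 08:30-09:00, 12:00-15:00 (add 2h to convert from UTC-2).
Ugo in UTC: 08:30-10:00, 13:00-13:30 (add 2h to convert from UTC-2).
Priya in UTC: 07:00-07:30, 08:00-11:30, 13:00-15:30 (add 7h to convert from UTC-7).
Zara ∩ Ugo: 08:30-09:00, 13:00-13:30.
Zara ∩ Ugo ∩ Priya: 08:30-09:00, 13:00-13:30.
No common window is at least 60 minutes long.

none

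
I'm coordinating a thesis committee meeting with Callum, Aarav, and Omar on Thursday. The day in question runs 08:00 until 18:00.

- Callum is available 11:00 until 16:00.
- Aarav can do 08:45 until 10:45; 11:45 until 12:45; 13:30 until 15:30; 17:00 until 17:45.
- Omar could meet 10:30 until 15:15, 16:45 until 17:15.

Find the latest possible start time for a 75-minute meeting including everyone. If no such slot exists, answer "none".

Callum ∩ Aarav: 11:45-12:45, 13:30-15:30.
Callum ∩ Aarav ∩ Omar: 11:45-12:45, 13:30-15:15.
Those are the intersection windows.
The last common window of at least 75 minutes is 13:30-15:15; a 75-minute meeting can start as late as 14:00 and still end by 15:15.

14:00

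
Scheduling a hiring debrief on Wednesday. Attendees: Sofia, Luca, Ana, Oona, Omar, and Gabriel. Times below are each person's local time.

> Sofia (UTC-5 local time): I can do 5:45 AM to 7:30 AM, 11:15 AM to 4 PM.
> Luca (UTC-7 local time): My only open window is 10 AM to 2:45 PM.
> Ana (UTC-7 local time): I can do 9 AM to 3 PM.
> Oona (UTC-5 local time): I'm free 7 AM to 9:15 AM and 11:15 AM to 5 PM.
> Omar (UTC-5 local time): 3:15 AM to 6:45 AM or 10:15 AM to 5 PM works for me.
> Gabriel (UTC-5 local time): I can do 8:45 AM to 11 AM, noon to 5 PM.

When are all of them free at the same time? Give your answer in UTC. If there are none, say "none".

Sofia in UTC: 10:45-12:30, 16:15-21:00 (add 5h to convert from UTC-5).
Luca in UTC: 17:00-21:45 (add 7h to convert from UTC-7).
Ana in UTC: 16:00-22:00 (add 7h to convert from UTC-7).
Oona in UTC: 12:00-14:15, 16:15-22:00 (add 5h to convert from UTC-5).
Omar in UTC: 08:15-11:45, 15:15-22:00 (add 5h to convert from UTC-5).
Gabriel in UTC: 13:45-16:00, 17:00-22:00 (add 5h to convert from UTC-5).
Sofia ∩ Luca: 17:00-21:00.
Sofia ∩ Luca ∩ Ana: 17:00-21:00.
Sofia ∩ Luca ∩ Ana ∩ Oona: 17:00-21:00.
Sofia ∩ Luca ∩ Ana ∩ Oona ∩ Omar: 17:00-21:00.
Sofia ∩ Luca ∩ Ana ∩ Oona ∩ Omar ∩ Gabriel: 17:00-21:00.

17:00-21:00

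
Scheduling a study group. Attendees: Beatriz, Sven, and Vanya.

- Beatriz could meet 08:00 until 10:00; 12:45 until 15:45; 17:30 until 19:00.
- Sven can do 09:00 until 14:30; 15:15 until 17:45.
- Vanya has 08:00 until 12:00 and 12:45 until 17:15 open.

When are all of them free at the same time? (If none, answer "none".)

Beatriz ∩ Sven: 09:00-10:00, 12:45-14:30, 15:15-15:45, 17:30-17:45.
Beatriz ∩ Sven ∩ Vanya: 09:00-10:00, 12:45-14:30, 15:15-15:45.

09:00-10:00, 12:45-14:30, 15:15-15:45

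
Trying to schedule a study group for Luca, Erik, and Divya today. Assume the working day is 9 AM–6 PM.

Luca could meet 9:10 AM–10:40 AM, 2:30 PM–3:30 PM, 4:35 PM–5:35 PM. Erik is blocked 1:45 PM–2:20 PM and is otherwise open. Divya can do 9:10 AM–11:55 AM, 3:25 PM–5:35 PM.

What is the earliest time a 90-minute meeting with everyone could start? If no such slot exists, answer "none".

Luca free: 09:10-10:40, 14:30-15:30, 16:35-17:35.
Erik free: 09:00-13:45, 14:20-18:00 (invert busy blocks within the working day).
Divya free: 09:10-11:55, 15:25-17:35.
Luca ∩ Erik: 09:10-10:40, 14:30-15:30, 16:35-17:35.
Luca ∩ Erik ∩ Divya: 09:10-10:40, 15:25-15:30, 16:35-17:35.
The first common window of at least 90 minutes is 09:10-10:40, so the earliest start is 09:10.

09:10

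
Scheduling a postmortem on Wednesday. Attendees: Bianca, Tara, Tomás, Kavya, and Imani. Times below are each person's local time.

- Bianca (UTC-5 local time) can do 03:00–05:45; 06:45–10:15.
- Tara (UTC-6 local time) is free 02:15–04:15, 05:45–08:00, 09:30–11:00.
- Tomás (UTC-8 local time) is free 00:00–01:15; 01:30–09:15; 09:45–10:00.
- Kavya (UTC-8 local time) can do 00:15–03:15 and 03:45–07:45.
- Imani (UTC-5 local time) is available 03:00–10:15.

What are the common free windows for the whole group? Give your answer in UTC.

Bianca in UTC: 08:00-10:45, 11:45-15:15 (add 5h to convert from UTC-5).
Tara in UTC: 08:15-10:15, 11:45-14:00, 15:30-17:00 (add 6h to convert from UTC-6).
Tomás in UTC: 08:00-09:15, 09:30-17:15, 17:45-18:00 (add 8h to convert from UTC-8).
Kavya in UTC: 08:15-11:15, 11:45-15:45 (add 8h to convert from UTC-8).
Imani in UTC: 08:00-15:15 (add 5h to convert from UTC-5).
Bianca ∩ Tara: 08:15-10:15, 11:45-14:00.
Bianca ∩ Tara ∩ Tomás: 08:15-09:15, 09:30-10:15, 11:45-14:00.
Bianca ∩ Tara ∩ Tomás ∩ Kavya: 08:15-09:15, 09:30-10:15, 11:45-14:00.
Bianca ∩ Tara ∩ Tomás ∩ Kavya ∩ Imani: 08:15-09:15, 09:30-10:15, 11:45-14:00.

08:15-09:15, 09:30-10:15, 11:45-14:00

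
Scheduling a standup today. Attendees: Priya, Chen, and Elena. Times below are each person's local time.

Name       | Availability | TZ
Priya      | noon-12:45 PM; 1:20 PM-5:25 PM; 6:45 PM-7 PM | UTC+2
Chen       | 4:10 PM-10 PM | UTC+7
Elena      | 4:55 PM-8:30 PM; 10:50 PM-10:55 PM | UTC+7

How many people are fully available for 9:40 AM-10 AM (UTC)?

1

Priya in UTC: 10:00-10:45, 11:20-15:25, 16:45-17:00 (subtract 2h to convert from UTC+2).
Chen in UTC: 09:10-15:00 (subtract 7h to convert from UTC+7).
Elena in UTC: 09:55-13:30, 15:50-15:55 (subtract 7h to convert from UTC+7).
Chen can make the full 09:40-10:00 slot — that's 1.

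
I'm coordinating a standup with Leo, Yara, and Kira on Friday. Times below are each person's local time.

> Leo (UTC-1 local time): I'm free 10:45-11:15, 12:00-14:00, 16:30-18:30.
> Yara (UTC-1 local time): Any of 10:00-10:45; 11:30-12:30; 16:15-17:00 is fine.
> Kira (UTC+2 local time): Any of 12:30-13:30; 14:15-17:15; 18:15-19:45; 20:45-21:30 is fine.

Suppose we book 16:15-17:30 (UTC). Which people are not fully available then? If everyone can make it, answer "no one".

Leo, Yara

Leo in UTC: 11:45-12:15, 13:00-15:00, 17:30-19:30 (add 1h to convert from UTC-1).
Yara in UTC: 11:00-11:45, 12:30-13:30, 17:15-18:00 (add 1h to convert from UTC-1).
Kira in UTC: 10:30-11:30, 12:15-15:15, 16:15-17:45, 18:45-19:30 (subtract 2h to convert from UTC+2).
Leo: not fully free for 16:15-17:30. Yara: not fully free for 16:15-17:30. Kira: free for 16:15-17:30.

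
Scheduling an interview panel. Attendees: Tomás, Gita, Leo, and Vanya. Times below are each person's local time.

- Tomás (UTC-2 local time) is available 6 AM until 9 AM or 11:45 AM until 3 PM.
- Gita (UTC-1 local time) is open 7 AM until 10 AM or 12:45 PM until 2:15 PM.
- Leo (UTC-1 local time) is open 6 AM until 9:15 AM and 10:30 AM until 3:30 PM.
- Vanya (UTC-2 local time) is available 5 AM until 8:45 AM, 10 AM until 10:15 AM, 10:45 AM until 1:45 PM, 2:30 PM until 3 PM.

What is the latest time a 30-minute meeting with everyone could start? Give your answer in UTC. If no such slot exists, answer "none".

14:45

Tomás in UTC: 08:00-11:00, 13:45-17:00 (add 2h to convert from UTC-2).
Gita in UTC: 08:00-11:00, 13:45-15:15 (add 1h to convert from UTC-1).
Leo in UTC: 07:00-10:15, 11:30-16:30 (add 1h to convert from UTC-1).
Vanya in UTC: 07:00-10:45, 12:00-12:15, 12:45-15:45, 16:30-17:00 (add 2h to convert from UTC-2).
Tomás ∩ Gita: 08:00-11:00, 13:45-15:15.
Tomás ∩ Gita ∩ Leo: 08:00-10:15, 13:45-15:15.
Tomás ∩ Gita ∩ Leo ∩ Vanya: 08:00-10:15, 13:45-15:15.
The last common window of at least 30 minutes is 13:45-15:15; a 30-minute meeting can start as late as 14:45 and still end by 15:15.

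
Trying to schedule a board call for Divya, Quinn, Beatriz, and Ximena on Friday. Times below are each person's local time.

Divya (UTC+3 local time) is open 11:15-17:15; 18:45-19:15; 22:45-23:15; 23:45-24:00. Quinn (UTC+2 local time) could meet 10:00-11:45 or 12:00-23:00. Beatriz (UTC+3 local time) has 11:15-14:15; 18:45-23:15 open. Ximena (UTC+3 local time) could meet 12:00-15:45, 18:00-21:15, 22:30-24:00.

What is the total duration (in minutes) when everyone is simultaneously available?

180

Divya in UTC: 08:15-14:15, 15:45-16:15, 19:45-20:15, 20:45-21:00 (subtract 3h to convert from UTC+3).
Quinn in UTC: 08:00-09:45, 10:00-21:00 (subtract 2h to convert from UTC+2).
Beatriz in UTC: 08:15-11:15, 15:45-20:15 (subtract 3h to convert from UTC+3).
Ximena in UTC: 09:00-12:45, 15:00-18:15, 19:30-21:00 (subtract 3h to convert from UTC+3).
Divya ∩ Quinn: 08:15-09:45, 10:00-14:15, 15:45-16:15, 19:45-20:15, 20:45-21:00.
Divya ∩ Quinn ∩ Beatriz: 08:15-09:45, 10:00-11:15, 15:45-16:15, 19:45-20:15.
Divya ∩ Quinn ∩ Beatriz ∩ Ximena: 09:00-09:45, 10:00-11:15, 15:45-16:15, 19:45-20:15.
Summing the common windows: 45 + 75 + 30 + 30 = 180 minutes.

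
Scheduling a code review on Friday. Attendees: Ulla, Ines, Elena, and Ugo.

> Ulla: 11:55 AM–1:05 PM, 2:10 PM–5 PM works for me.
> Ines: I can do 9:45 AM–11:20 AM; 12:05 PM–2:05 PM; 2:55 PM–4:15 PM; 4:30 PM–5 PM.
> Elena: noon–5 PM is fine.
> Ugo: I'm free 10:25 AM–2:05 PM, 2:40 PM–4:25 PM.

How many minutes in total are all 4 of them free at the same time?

140

Ulla ∩ Ines: 12:05-13:05, 14:55-16:15, 16:30-17:00.
Ulla ∩ Ines ∩ Elena: 12:05-13:05, 14:55-16:15, 16:30-17:00.
Ulla ∩ Ines ∩ Elena ∩ Ugo: 12:05-13:05, 14:55-16:15.
Those are the intersection windows.
Summing the common windows: 60 + 80 = 140 minutes.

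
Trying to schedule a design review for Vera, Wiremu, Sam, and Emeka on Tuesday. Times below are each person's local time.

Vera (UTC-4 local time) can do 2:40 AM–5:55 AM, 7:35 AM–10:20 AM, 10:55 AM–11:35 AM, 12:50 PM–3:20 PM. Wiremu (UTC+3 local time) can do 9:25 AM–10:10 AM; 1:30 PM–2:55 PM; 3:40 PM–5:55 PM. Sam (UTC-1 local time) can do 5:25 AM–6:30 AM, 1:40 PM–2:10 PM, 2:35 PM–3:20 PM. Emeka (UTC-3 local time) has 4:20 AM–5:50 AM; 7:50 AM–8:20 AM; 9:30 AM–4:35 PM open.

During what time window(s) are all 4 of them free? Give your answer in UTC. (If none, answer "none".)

Vera in UTC: 06:40-09:55, 11:35-14:20, 14:55-15:35, 16:50-19:20 (add 4h to convert from UTC-4).
Wiremu in UTC: 06:25-07:10, 10:30-11:55, 12:40-14:55 (subtract 3h to convert from UTC+3).
Sam in UTC: 06:25-07:30, 14:40-15:10, 15:35-16:20 (add 1h to convert from UTC-1).
Emeka in UTC: 07:20-08:50, 10:50-11:20, 12:30-19:35 (add 3h to convert from UTC-3).
Vera ∩ Wiremu: 06:40-07:10, 11:35-11:55, 12:40-14:20.
Vera ∩ Wiremu ∩ Sam: 06:40-07:10.
Vera ∩ Wiremu ∩ Sam ∩ Emeka: ∅.
There is no time when everyone is free.

none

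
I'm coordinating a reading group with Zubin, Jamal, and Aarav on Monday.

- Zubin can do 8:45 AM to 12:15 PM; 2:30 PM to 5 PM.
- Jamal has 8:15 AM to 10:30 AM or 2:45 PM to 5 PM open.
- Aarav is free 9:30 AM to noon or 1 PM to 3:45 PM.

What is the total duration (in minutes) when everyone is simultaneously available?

120

Zubin ∩ Jamal: 08:45-10:30, 14:45-17:00.
Zubin ∩ Jamal ∩ Aarav: 09:30-10:30, 14:45-15:45.
Summing the common windows: 60 + 60 = 120 minutes.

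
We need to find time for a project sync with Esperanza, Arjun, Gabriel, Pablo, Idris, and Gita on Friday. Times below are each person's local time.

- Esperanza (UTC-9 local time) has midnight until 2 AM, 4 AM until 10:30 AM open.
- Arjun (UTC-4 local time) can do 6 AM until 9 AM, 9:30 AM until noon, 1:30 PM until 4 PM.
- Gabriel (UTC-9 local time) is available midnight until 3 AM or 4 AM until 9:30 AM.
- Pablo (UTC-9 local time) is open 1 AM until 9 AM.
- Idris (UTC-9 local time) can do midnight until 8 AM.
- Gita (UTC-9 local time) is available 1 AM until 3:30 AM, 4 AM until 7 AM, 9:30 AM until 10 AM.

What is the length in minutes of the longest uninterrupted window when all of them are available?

150

Esperanza in UTC: 09:00-11:00, 13:00-19:30 (add 9h to convert from UTC-9).
Arjun in UTC: 10:00-13:00, 13:30-16:00, 17:30-20:00 (add 4h to convert from UTC-4).
Gabriel in UTC: 09:00-12:00, 13:00-18:30 (add 9h to convert from UTC-9).
Pablo in UTC: 10:00-18:00 (add 9h to convert from UTC-9).
Idris in UTC: 09:00-17:00 (add 9h to convert from UTC-9).
Gita in UTC: 10:00-12:30, 13:00-16:00, 18:30-19:00 (add 9h to convert from UTC-9).
Esperanza ∩ Arjun: 10:00-11:00, 13:30-16:00, 17:30-19:30.
Esperanza ∩ Arjun ∩ Gabriel: 10:00-11:00, 13:30-16:00, 17:30-18:30.
Esperanza ∩ Arjun ∩ Gabriel ∩ Pablo: 10:00-11:00, 13:30-16:00, 17:30-18:00.
Esperanza ∩ Arjun ∩ Gabriel ∩ Pablo ∩ Idris: 10:00-11:00, 13:30-16:00.
Esperanza ∩ Arjun ∩ Gabriel ∩ Pablo ∩ Idris ∩ Gita: 10:00-11:00, 13:30-16:00.
The longest is 13:30-16:00 at 150 minutes.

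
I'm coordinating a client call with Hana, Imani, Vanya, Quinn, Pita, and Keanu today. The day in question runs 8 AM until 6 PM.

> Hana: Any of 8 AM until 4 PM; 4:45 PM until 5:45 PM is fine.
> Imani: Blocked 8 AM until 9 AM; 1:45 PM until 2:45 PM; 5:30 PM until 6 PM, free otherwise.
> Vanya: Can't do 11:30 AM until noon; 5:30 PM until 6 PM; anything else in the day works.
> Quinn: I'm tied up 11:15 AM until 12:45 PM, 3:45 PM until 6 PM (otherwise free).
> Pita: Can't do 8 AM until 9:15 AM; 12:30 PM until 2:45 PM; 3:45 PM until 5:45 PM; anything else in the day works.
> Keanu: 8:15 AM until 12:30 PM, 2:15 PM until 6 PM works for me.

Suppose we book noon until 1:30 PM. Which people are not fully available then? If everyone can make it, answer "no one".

Hana free: 08:00-16:00, 16:45-17:45.
Imani free: 09:00-13:45, 14:45-17:30 (invert busy blocks within the working day).
Vanya free: 08:00-11:30, 12:00-17:30 (invert busy blocks within the working day).
Quinn free: 08:00-11:15, 12:45-15:45 (invert busy blocks within the working day).
Pita free: 09:15-12:30, 14:45-15:45, 17:45-18:00 (invert busy blocks within the working day).
Keanu free: 08:15-12:30, 14:15-18:00.
Hana: free for 12:00-13:30. Imani: free for 12:00-13:30. Vanya: free for 12:00-13:30. Quinn: not fully free for 12:00-13:30. Pita: not fully free for 12:00-13:30. Keanu: not fully free for 12:00-13:30.

Keanu, Pita, Quinn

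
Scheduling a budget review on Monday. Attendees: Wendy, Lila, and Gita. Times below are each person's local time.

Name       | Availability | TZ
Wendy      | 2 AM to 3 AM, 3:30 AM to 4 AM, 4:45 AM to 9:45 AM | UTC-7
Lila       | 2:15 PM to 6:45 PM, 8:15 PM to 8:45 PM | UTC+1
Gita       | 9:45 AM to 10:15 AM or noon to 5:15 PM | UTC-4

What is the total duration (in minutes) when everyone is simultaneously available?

Wendy in UTC: 09:00-10:00, 10:30-11:00, 11:45-16:45 (add 7h to convert from UTC-7).
Lila in UTC: 13:15-17:45, 19:15-19:45 (subtract 1h to convert from UTC+1).
Gita in UTC: 13:45-14:15, 16:00-21:15 (add 4h to convert from UTC-4).
Wendy ∩ Lila: 13:15-16:45.
Wendy ∩ Lila ∩ Gita: 13:45-14:15, 16:00-16:45.
So the common availability across everyone is 13:45-14:15, 16:00-16:45.
Summing the common windows: 30 + 45 = 75 minutes.

75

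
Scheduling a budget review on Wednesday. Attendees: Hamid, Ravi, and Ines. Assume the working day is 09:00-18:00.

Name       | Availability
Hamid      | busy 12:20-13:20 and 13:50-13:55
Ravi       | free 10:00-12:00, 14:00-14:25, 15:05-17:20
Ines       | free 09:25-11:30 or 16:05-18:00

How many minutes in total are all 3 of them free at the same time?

Hamid free: 09:00-12:20, 13:20-13:50, 13:55-18:00 (invert busy blocks within the working day).
Ravi free: 10:00-12:00, 14:00-14:25, 15:05-17:20.
Ines free: 09:25-11:30, 16:05-18:00.
Hamid ∩ Ravi: 10:00-12:00, 14:00-14:25, 15:05-17:20.
Hamid ∩ Ravi ∩ Ines: 10:00-11:30, 16:05-17:20.
Those are the intersection windows.
Summing the common windows: 90 + 75 = 165 minutes.

165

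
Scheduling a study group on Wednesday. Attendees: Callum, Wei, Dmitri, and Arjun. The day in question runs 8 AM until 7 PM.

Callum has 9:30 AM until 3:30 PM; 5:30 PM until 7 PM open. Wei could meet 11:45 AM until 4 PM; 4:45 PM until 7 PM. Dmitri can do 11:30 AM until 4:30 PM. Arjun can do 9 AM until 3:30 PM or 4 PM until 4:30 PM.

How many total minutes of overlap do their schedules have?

Callum ∩ Wei: 11:45-15:30, 17:30-19:00.
Callum ∩ Wei ∩ Dmitri: 11:45-15:30.
Callum ∩ Wei ∩ Dmitri ∩ Arjun: 11:45-15:30.
That's a single block of 225 minutes.

225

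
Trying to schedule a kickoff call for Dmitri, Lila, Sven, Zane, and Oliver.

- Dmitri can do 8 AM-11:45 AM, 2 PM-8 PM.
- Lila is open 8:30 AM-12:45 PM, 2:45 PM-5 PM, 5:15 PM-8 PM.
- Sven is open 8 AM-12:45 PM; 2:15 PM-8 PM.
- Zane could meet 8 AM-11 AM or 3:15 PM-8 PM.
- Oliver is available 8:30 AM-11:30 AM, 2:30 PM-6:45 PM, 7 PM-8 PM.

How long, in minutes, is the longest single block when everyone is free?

150

Dmitri ∩ Lila: 08:30-11:45, 14:45-17:00, 17:15-20:00.
Dmitri ∩ Lila ∩ Sven: 08:30-11:45, 14:45-17:00, 17:15-20:00.
Dmitri ∩ Lila ∩ Sven ∩ Zane: 08:30-11:00, 15:15-17:00, 17:15-20:00.
Dmitri ∩ Lila ∩ Sven ∩ Zane ∩ Oliver: 08:30-11:00, 15:15-17:00, 17:15-18:45, 19:00-20:00.
So the common availability across everyone is 08:30-11:00, 15:15-17:00, 17:15-18:45, 19:00-20:00.
The longest is 08:30-11:00 at 150 minutes.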